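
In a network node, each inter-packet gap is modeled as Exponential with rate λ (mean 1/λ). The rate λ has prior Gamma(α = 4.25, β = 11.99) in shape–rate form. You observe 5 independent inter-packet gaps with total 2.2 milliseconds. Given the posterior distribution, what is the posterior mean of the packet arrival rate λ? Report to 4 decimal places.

With a Gamma(shape α, rate β) prior on the exponential rate λ, the posterior after n observations with total T = Σxᵢ is Gamma(α+n, β+T).
Posterior: Gamma(4.25+5, 11.99+2.2) = Gamma(9.25, 14.19).
Posterior mean of λ = α/β = 9.25/14.19 = 0.6519.

0.6519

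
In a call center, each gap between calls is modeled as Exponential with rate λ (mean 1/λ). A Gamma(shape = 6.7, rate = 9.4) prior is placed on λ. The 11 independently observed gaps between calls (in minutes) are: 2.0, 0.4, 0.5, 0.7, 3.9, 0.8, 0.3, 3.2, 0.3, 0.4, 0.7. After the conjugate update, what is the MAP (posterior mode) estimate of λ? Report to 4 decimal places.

0.7389

With a Gamma(shape α, rate β) prior on the exponential rate λ, the posterior after n observations with total T = Σxᵢ is Gamma(α+n, β+T).
Sum of observations T = 13.2 minutes; n = 11.
Posterior: Gamma(6.7+11, 9.4+13.2) = Gamma(17.7, 22.6).
Mode = (α−1)/β = 0.7389.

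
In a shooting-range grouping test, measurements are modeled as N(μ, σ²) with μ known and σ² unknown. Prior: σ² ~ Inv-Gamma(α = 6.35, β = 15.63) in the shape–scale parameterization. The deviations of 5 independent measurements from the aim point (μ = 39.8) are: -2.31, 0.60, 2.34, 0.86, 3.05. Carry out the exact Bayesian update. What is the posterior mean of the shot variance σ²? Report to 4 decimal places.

With known mean μ and an Inverse-Gamma(α, β) prior on σ², the Normal likelihood is conjugate: posterior is Inv-Gamma(α + n/2, β + Σ(xᵢ−μ)²/2).
Σ(xᵢ−μ)² = (-2.31)² + (0.60)² + (2.34)² + (0.86)² + (3.05)² = 21.2138.
Posterior: Inv-Gamma(6.35 + 5/2, 15.63 + 21.2138/2) = Inv-Gamma(8.85, 26.23690).
E[σ²|data] = β/(α−1) = 26.23690/7.85 = 3.3423.

3.3423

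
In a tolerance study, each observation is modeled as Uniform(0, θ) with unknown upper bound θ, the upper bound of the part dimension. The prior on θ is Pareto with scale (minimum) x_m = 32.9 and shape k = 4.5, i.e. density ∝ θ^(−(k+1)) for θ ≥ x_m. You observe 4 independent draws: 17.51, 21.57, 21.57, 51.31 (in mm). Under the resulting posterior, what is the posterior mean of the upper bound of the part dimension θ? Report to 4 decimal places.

58.1513

A Pareto(scale x_m, shape k) prior on the upper bound θ of Uniform(0, θ) is conjugate: posterior is Pareto(max(x_m, max xᵢ), k + n).
Sample maximum = 51.31; prior scale x_m = 32.9 → posterior scale = max = 51.31.
Posterior shape = 4.5 + 4 = 8.5.
E[θ|data] = k·x_m/(k−1) = 8.5·51.31/7.5 = 58.1513.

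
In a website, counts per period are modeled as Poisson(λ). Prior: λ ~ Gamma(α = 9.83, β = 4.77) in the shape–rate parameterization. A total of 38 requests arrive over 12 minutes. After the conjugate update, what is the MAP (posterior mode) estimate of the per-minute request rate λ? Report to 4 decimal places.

2.7925

With a Gamma(shape α, rate β) prior, the Poisson likelihood is conjugate: the posterior is Gamma(α + ΣXᵢ, β + n).
Posterior: Gamma(α+S, β+n) = Gamma(9.83+38, 4.77+12) = Gamma(47.83, 16.77).
Mode of Gamma(α,β) for α≥1 is (α−1)/β = 46.83/16.77 = 2.7925.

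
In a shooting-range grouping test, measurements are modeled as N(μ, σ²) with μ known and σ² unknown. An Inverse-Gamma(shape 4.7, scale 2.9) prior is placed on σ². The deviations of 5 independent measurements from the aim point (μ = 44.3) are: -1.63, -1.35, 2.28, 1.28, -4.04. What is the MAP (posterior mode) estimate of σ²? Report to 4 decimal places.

2.0389

With known mean μ and an Inverse-Gamma(α, β) prior on σ², the Normal likelihood is conjugate: posterior is Inv-Gamma(α + n/2, β + Σ(xᵢ−μ)²/2).
Σ(xᵢ−μ)² = (-1.63)² + (-1.35)² + (2.28)² + (1.28)² + (-4.04)² = 27.6378.
Posterior: Inv-Gamma(4.7 + 5/2, 2.9 + 27.6378/2) = Inv-Gamma(7.20, 16.71890).
Mode = β/(α+1) = 16.71890/8.20 = 2.0389.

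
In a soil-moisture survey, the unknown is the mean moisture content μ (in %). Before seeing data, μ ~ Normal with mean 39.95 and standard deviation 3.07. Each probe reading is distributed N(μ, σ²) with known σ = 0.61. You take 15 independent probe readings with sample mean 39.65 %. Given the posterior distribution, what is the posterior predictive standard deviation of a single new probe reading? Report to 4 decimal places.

For Normal data with known variance σ², a Normal(μ₀, σ₀²) prior on μ is conjugate. Posterior precision = 1/σ₀² + n/σ²; posterior mean is the precision-weighted average of μ₀ and x̄.
σ₀² = 3.07² = 9.4249, σ² = 0.61² = 0.3721; σ² + n·σ₀² = 0.3721 + 15·9.4249 = 141.7456.
Posterior precision = 1/σ₀² + n/σ² = 1/9.4249 + 15/0.3721 = (σ² + n·σ₀²)/(σ₀²σ²) = 141.7456/(9.4249·0.3721); posterior variance σₙ² = σ₀²σ²/(σ² + n·σ₀²) = 9.4249·0.3721/141.7456 = 0.024742.
Predictive variance for one new observation = σₙ² + σ² = 9.4249·0.3721/141.7456 + 0.3721 = σ²·(σ₀² + 141.7456)/141.7456 = 0.3721·151.1705/141.7456 = 0.396842; SD = √(0.3721·151.1705/141.7456) = 0.6300.

0.6300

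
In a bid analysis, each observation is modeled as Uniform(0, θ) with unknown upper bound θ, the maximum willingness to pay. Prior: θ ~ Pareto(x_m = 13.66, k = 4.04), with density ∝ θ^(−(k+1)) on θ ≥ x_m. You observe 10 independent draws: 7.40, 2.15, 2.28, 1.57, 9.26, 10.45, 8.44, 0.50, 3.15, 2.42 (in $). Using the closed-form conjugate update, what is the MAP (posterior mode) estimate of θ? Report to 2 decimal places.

13.66

A Pareto(scale x_m, shape k) prior on the upper bound θ of Uniform(0, θ) is conjugate: posterior is Pareto(max(x_m, max xᵢ), k + n).
Sample maximum = 10.45; prior scale x_m = 13.66 → posterior scale = max = 13.66.
Posterior shape = 4.04 + 10 = 14.04.
The Pareto density is decreasing on [x_m, ∞), so the mode is x_m = 13.66.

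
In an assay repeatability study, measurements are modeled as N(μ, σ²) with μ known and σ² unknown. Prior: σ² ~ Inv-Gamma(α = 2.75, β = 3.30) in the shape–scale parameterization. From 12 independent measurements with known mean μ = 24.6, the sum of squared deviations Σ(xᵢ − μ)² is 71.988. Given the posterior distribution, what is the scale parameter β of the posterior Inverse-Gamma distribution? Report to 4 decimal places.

39.2940

With known mean μ and an Inverse-Gamma(α, β) prior on σ², the Normal likelihood is conjugate: posterior is Inv-Gamma(α + n/2, β + Σ(xᵢ−μ)²/2).
Posterior: Inv-Gamma(2.75 + 12/2, 3.30 + 71.988/2) = Inv-Gamma(8.75, 39.2940).
Posterior β = 39.2940.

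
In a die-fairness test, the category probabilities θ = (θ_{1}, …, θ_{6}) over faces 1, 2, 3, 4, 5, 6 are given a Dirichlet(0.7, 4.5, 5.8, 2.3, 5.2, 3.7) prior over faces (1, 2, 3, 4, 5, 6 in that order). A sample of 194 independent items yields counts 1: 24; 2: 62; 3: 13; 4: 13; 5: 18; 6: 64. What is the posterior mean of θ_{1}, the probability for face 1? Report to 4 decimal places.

The Dirichlet prior is conjugate to the Multinomial likelihood: each posterior αⱼ = prior αⱼ + observed count nⱼ.
Posterior concentration: (24.7, 66.5, 18.8, 15.3, 23.2, 67.7), total = 216.2.
E[θ_{1}|data] = α_{1}/Σα = 24.7/216.2 = 0.1142.

0.1142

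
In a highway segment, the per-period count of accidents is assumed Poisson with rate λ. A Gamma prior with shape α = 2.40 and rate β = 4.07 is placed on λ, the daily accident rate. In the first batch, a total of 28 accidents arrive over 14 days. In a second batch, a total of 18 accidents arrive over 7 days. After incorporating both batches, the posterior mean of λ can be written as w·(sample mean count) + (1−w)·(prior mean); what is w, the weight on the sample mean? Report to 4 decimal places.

With a Gamma(shape α, rate β) prior, the Poisson likelihood is conjugate: the posterior is Gamma(α + ΣXᵢ, β + n).
Total number of days: n = 14 + 7 = 21.
Posterior mean = (α₀+S)/(β₀+n) = [n/(β₀+n)]·(S/n) + [β₀/(β₀+n)]·(α₀/β₀), so only n and β₀ enter the weight.
Weight on data w = n/(β₀+n) = 21/(4.07+21) = 21/25.07 = 0.8377.

0.8377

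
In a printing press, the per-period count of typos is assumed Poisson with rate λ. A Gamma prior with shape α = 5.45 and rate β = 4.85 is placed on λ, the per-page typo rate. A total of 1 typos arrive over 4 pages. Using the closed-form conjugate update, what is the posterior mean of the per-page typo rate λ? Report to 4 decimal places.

With a Gamma(shape α, rate β) prior, the Poisson likelihood is conjugate: the posterior is Gamma(α + ΣXᵢ, β + n).
Posterior: Gamma(α+S, β+n) = Gamma(5.45+1, 4.85+4) = Gamma(6.45, 8.85).
Posterior mean = α/β = 6.45/8.85 = 0.7288.

0.7288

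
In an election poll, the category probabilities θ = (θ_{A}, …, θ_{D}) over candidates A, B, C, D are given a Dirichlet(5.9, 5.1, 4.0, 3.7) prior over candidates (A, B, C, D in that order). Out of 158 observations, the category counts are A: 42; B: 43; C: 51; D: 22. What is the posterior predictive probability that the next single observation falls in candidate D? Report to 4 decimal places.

0.1454

The Dirichlet prior is conjugate to the Multinomial likelihood: each posterior αⱼ = prior αⱼ + observed count nⱼ.
Posterior concentration: (47.9, 48.1, 55.0, 25.7), total = 176.7.
P(next = D | data) = α_{D}/Σα = 0.1454.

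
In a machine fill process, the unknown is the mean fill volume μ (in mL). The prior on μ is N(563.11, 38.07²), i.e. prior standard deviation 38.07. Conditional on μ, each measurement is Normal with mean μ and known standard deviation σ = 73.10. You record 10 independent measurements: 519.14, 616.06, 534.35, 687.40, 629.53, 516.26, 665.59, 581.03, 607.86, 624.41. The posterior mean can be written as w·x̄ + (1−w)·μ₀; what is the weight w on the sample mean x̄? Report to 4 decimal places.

For Normal data with known variance σ², a Normal(μ₀, σ₀²) prior on μ is conjugate. Posterior precision = 1/σ₀² + n/σ²; posterior mean is the precision-weighted average of μ₀ and x̄.
σ₀² = 38.07² = 1449.3249, σ² = 73.10² = 5343.61. Prior precision 1/σ₀² = 1/1449.3249; data precision n/σ² = 10/5343.61.
w = (n/σ²)/(1/σ₀² + n/σ²) = n·σ₀²/(σ² + n·σ₀²) = 10·1449.3249/(5343.61 + 10·1449.3249) = 14493.249/19836.859 = 0.7306.

0.7306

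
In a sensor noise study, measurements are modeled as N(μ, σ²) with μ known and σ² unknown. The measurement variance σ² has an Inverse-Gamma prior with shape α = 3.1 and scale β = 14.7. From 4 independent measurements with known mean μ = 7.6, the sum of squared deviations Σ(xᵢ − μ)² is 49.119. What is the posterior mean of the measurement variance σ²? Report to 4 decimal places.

9.5755

With known mean μ and an Inverse-Gamma(α, β) prior on σ², the Normal likelihood is conjugate: posterior is Inv-Gamma(α + n/2, β + Σ(xᵢ−μ)²/2).
Posterior: Inv-Gamma(3.1 + 4/2, 14.7 + 49.119/2) = Inv-Gamma(5.10, 39.2595).
E[σ²|data] = β/(α−1) = 39.2595/4.10 = 9.5755.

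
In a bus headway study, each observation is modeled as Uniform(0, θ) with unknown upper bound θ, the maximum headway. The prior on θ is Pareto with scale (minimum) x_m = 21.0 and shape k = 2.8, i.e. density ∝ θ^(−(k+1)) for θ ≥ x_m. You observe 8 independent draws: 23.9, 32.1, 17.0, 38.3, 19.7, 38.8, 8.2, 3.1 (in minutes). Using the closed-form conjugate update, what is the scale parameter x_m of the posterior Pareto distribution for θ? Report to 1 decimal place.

A Pareto(scale x_m, shape k) prior on the upper bound θ of Uniform(0, θ) is conjugate: posterior is Pareto(max(x_m, max xᵢ), k + n).
Sample maximum = 38.8; prior scale x_m = 21.0 → posterior scale = max = 38.8.
Posterior shape = 2.8 + 8 = 10.8.
Posterior scale x_m = 38.8.

38.8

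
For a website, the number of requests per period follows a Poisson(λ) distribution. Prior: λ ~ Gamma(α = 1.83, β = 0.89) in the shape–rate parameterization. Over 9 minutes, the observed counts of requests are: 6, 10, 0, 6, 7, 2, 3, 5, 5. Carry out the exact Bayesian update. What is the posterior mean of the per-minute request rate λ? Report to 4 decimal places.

With a Gamma(shape α, rate β) prior, the Poisson likelihood is conjugate: the posterior is Gamma(α + ΣXᵢ, β + n).
Sum of counts S = 44 over n = 9 minutes.
Posterior: Gamma(α+S, β+n) = Gamma(1.83+44, 0.89+9) = Gamma(45.83, 9.89).
Posterior mean = α/β = 45.83/9.89 = 4.6340.

4.6340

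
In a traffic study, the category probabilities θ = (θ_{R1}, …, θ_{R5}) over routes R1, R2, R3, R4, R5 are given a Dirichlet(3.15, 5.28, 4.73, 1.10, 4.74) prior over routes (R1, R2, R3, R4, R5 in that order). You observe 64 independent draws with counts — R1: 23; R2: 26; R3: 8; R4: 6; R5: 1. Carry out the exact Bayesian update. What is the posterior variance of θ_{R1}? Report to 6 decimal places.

The Dirichlet prior is conjugate to the Multinomial likelihood: each posterior αⱼ = prior αⱼ + observed count nⱼ.
Posterior concentration: (26.15, 31.28, 12.73, 7.10, 5.74), total = 83.00.
Var[θ_j] = α_j(Σα−α_j)/((Σα)²(Σα+1)) = 26.15·56.85/(83.00²·84.00) = 0.002569.

0.002569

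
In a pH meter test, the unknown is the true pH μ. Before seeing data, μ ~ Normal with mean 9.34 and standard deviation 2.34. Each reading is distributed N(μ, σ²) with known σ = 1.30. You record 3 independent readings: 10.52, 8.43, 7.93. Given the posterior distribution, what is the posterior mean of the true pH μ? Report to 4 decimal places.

8.9954

For Normal data with known variance σ², a Normal(μ₀, σ₀²) prior on μ is conjugate. Posterior precision = 1/σ₀² + n/σ²; posterior mean is the precision-weighted average of μ₀ and x̄.
Σxᵢ = 10.52 + 8.43 + 7.93 = 26.88, so n·x̄ = 26.88.
σ₀² = 2.34² = 5.4756, σ² = 1.30² = 1.69; σ² + n·σ₀² = 1.69 + 3·5.4756 = 18.1168.
Posterior mean = (μ₀/σ₀² + n·x̄/σ²)/(1/σ₀² + n/σ²) = (σ²·μ₀ + σ₀²·n·x̄)/(σ² + n·σ₀²) = (1.69·9.34 + 5.4756·26.88)/18.1168 = 162.968728/18.1168 = 8.9954.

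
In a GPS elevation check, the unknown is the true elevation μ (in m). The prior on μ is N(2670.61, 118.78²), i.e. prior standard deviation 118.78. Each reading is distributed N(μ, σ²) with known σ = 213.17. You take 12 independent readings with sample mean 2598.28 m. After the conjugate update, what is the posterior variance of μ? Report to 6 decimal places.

2985.481032

For Normal data with known variance σ², a Normal(μ₀, σ₀²) prior on μ is conjugate. Posterior precision = 1/σ₀² + n/σ²; posterior mean is the precision-weighted average of μ₀ and x̄.
σ₀² = 118.78² = 14108.6884, σ² = 213.17² = 45441.4489; σ² + n·σ₀² = 45441.4489 + 12·14108.6884 = 214745.7097.
Posterior precision = 1/σ₀² + n/σ² = 1/14108.6884 + 12/45441.4489 = (σ² + n·σ₀²)/(σ₀²σ²) = 214745.7097/(14108.6884·45441.4489); posterior variance σₙ² = σ₀²σ²/(σ² + n·σ₀²) = 14108.6884·45441.4489/214745.7097 = 2985.481032.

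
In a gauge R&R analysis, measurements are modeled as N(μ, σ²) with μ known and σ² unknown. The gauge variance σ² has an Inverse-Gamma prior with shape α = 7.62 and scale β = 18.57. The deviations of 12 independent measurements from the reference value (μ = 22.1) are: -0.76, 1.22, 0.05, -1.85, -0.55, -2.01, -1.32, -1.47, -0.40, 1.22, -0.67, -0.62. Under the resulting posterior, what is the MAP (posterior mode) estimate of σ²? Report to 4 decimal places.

With known mean μ and an Inverse-Gamma(α, β) prior on σ², the Normal likelihood is conjugate: posterior is Inv-Gamma(α + n/2, β + Σ(xᵢ−μ)²/2).
Σ(xᵢ−μ)² = (-0.76)² + (1.22)² + (0.05)² + (-1.85)² + (-0.55)² + (-2.01)² + (-1.32)² + (-1.47)² + (-0.40)² + (1.22)² + (-0.67)² + (-0.62)² = 16.2186.
Posterior: Inv-Gamma(7.62 + 12/2, 18.57 + 16.2186/2) = Inv-Gamma(13.62, 26.67930).
Mode = β/(α+1) = 26.67930/14.62 = 1.8248.

1.8248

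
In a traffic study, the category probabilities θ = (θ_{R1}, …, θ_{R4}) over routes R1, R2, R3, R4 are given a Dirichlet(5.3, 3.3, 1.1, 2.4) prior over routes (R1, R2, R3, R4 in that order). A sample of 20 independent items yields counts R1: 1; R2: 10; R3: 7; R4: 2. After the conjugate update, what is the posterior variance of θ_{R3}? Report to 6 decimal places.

0.005700

The Dirichlet prior is conjugate to the Multinomial likelihood: each posterior αⱼ = prior αⱼ + observed count nⱼ.
Posterior concentration: (6.3, 13.3, 8.1, 4.4), total = 32.1.
Var[θ_j] = α_j(Σα−α_j)/((Σα)²(Σα+1)) = 8.1·24.0/(32.1²·33.1) = 0.005700.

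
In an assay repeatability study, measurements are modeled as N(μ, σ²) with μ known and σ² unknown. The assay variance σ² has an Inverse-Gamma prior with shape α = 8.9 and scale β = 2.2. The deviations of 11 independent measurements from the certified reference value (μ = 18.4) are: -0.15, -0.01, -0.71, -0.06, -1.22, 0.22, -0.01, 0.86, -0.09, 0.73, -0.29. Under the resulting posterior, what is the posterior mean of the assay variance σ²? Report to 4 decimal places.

With known mean μ and an Inverse-Gamma(α, β) prior on σ², the Normal likelihood is conjugate: posterior is Inv-Gamma(α + n/2, β + Σ(xᵢ−μ)²/2).
Σ(xᵢ−μ)² = (-0.15)² + (-0.01)² + (-0.71)² + (-0.06)² + (-1.22)² + (0.22)² + (-0.01)² + (0.86)² + (-0.09)² + (0.73)² + (-0.29)² = 3.4319.
Posterior: Inv-Gamma(8.9 + 11/2, 2.2 + 3.4319/2) = Inv-Gamma(14.40, 3.91595).
E[σ²|data] = β/(α−1) = 3.91595/13.40 = 0.2922.

0.2922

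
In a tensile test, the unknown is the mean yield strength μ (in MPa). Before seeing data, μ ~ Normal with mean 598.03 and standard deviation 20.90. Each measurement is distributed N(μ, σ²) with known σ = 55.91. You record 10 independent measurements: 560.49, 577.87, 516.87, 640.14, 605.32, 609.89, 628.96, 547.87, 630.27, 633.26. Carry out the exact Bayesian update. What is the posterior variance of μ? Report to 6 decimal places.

For Normal data with known variance σ², a Normal(μ₀, σ₀²) prior on μ is conjugate. Posterior precision = 1/σ₀² + n/σ²; posterior mean is the precision-weighted average of μ₀ and x̄.
σ₀² = 20.90² = 436.81, σ² = 55.91² = 3125.9281; σ² + n·σ₀² = 3125.9281 + 10·436.81 = 7494.0281.
Posterior precision = 1/σ₀² + n/σ² = 1/436.81 + 10/3125.9281 = (σ² + n·σ₀²)/(σ₀²σ²) = 7494.0281/(436.81·3125.9281); posterior variance σₙ² = σ₀²σ²/(σ² + n·σ₀²) = 436.81·3125.9281/7494.0281 = 182.203300.

182.203300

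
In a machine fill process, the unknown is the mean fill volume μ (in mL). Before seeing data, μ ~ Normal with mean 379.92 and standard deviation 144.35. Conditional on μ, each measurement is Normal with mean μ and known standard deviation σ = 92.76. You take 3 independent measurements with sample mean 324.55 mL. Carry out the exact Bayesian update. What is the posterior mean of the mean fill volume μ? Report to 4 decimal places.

For Normal data with known variance σ², a Normal(μ₀, σ₀²) prior on μ is conjugate. Posterior precision = 1/σ₀² + n/σ²; posterior mean is the precision-weighted average of μ₀ and x̄.
n·x̄ = 3·324.55 = 973.65.
σ₀² = 144.35² = 20836.9225, σ² = 92.76² = 8604.4176; σ² + n·σ₀² = 8604.4176 + 3·20836.9225 = 71115.1851.
Posterior mean = (μ₀/σ₀² + n·x̄/σ²)/(1/σ₀² + n/σ²) = (σ²·μ₀ + σ₀²·n·x̄)/(σ² + n·σ₀²) = (8604.4176·379.92 + 20836.9225·973.65)/71115.1851 = 23556859.926717/71115.1851 = 331.2494.

331.2494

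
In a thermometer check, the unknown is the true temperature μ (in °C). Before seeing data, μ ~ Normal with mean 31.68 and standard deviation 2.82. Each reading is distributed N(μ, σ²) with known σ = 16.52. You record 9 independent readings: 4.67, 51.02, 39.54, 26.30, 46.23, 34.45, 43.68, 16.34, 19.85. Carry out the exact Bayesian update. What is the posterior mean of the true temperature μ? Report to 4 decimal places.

31.6098

For Normal data with known variance σ², a Normal(μ₀, σ₀²) prior on μ is conjugate. Posterior precision = 1/σ₀² + n/σ²; posterior mean is the precision-weighted average of μ₀ and x̄.
Σxᵢ = 4.67 + 51.02 + 39.54 + 26.30 + 46.23 + 34.45 + 43.68 + 16.34 + 19.85 = 282.08, so n·x̄ = 282.08.
σ₀² = 2.82² = 7.9524, σ² = 16.52² = 272.9104; σ² + n·σ₀² = 272.9104 + 9·7.9524 = 344.482.
Posterior mean = (μ₀/σ₀² + n·x̄/σ²)/(1/σ₀² + n/σ²) = (σ²·μ₀ + σ₀²·n·x̄)/(σ² + n·σ₀²) = (272.9104·31.68 + 7.9524·282.08)/344.482 = 10889.014464/344.482 = 31.6098.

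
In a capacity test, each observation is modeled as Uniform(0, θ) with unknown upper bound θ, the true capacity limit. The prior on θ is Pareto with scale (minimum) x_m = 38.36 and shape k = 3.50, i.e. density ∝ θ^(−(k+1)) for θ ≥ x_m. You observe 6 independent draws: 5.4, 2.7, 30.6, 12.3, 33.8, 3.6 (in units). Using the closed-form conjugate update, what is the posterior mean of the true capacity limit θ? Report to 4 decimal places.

42.8729

A Pareto(scale x_m, shape k) prior on the upper bound θ of Uniform(0, θ) is conjugate: posterior is Pareto(max(x_m, max xᵢ), k + n).
Sample maximum = 33.8; prior scale x_m = 38.36 → posterior scale = max = 38.36.
Posterior shape = 3.50 + 6 = 9.50.
E[θ|data] = k·x_m/(k−1) = 9.50·38.36/8.50 = 42.8729.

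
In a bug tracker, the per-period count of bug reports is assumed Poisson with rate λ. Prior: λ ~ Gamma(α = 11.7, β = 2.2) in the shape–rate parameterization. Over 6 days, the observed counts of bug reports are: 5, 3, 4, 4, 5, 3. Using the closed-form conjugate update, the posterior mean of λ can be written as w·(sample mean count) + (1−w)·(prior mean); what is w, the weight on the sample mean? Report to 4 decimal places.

0.7317

With a Gamma(shape α, rate β) prior, the Poisson likelihood is conjugate: the posterior is Gamma(α + ΣXᵢ, β + n).
Posterior mean = (α₀+S)/(β₀+n) = [n/(β₀+n)]·(S/n) + [β₀/(β₀+n)]·(α₀/β₀), so only n and β₀ enter the weight.
Weight on data w = n/(β₀+n) = 6/(2.2+6) = 6/8.2 = 0.7317.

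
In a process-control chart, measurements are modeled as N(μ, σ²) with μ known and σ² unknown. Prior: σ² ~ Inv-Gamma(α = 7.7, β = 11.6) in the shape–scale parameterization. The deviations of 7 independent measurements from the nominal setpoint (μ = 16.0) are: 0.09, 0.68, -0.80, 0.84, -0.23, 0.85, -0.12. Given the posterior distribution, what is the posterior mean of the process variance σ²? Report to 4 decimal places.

1.2650

With known mean μ and an Inverse-Gamma(α, β) prior on σ², the Normal likelihood is conjugate: posterior is Inv-Gamma(α + n/2, β + Σ(xᵢ−μ)²/2).
Σ(xᵢ−μ)² = (0.09)² + (0.68)² + (-0.80)² + (0.84)² + (-0.23)² + (0.85)² + (-0.12)² = 2.6059.
Posterior: Inv-Gamma(7.7 + 7/2, 11.6 + 2.6059/2) = Inv-Gamma(11.20, 12.90295).
E[σ²|data] = β/(α−1) = 12.90295/10.20 = 1.2650.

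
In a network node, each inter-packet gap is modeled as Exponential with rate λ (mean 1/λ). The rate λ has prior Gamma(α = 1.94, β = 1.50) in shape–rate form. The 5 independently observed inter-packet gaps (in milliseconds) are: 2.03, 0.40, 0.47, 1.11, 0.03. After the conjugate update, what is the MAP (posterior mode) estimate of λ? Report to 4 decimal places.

1.0722

With a Gamma(shape α, rate β) prior on the exponential rate λ, the posterior after n observations with total T = Σxᵢ is Gamma(α+n, β+T).
Sum of observations T = 4.04 milliseconds; n = 5.
Posterior: Gamma(1.94+5, 1.50+4.04) = Gamma(6.94, 5.54).
Mode = (α−1)/β = 1.0722.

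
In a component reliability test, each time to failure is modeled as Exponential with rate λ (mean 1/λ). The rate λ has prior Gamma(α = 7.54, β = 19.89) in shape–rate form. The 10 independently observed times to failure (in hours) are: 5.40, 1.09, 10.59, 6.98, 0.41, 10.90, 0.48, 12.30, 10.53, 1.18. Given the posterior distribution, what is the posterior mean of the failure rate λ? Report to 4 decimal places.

0.2199

With a Gamma(shape α, rate β) prior on the exponential rate λ, the posterior after n observations with total T = Σxᵢ is Gamma(α+n, β+T).
Sum of observations T = 59.86 hours; n = 10.
Posterior: Gamma(7.54+10, 19.89+59.86) = Gamma(17.54, 79.75).
Posterior mean of λ = α/β = 17.54/79.75 = 0.2199.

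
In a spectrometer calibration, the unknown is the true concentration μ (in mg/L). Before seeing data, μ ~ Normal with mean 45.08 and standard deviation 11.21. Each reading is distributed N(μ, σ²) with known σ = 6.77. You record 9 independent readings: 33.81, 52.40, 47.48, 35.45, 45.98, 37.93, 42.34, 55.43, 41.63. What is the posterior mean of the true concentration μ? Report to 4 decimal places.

43.6630

For Normal data with known variance σ², a Normal(μ₀, σ₀²) prior on μ is conjugate. Posterior precision = 1/σ₀² + n/σ²; posterior mean is the precision-weighted average of μ₀ and x̄.
Σxᵢ = 33.81 + 52.40 + 47.48 + 35.45 + 45.98 + 37.93 + 42.34 + 55.43 + 41.63 = 392.45, so n·x̄ = 392.45.
σ₀² = 11.21² = 125.6641, σ² = 6.77² = 45.8329; σ² + n·σ₀² = 45.8329 + 9·125.6641 = 1176.8098.
Posterior mean = (μ₀/σ₀² + n·x̄/σ²)/(1/σ₀² + n/σ²) = (σ²·μ₀ + σ₀²·n·x̄)/(σ² + n·σ₀²) = (45.8329·45.08 + 125.6641·392.45)/1176.8098 = 51383.023177/1176.8098 = 43.6630.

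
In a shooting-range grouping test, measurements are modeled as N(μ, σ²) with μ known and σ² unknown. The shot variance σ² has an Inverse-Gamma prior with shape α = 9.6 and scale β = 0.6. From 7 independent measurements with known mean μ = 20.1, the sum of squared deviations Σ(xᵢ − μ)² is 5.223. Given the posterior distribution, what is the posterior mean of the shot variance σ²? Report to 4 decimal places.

0.2654

With known mean μ and an Inverse-Gamma(α, β) prior on σ², the Normal likelihood is conjugate: posterior is Inv-Gamma(α + n/2, β + Σ(xᵢ−μ)²/2).
Posterior: Inv-Gamma(9.6 + 7/2, 0.6 + 5.223/2) = Inv-Gamma(13.10, 3.2115).
E[σ²|data] = β/(α−1) = 3.2115/12.10 = 0.2654.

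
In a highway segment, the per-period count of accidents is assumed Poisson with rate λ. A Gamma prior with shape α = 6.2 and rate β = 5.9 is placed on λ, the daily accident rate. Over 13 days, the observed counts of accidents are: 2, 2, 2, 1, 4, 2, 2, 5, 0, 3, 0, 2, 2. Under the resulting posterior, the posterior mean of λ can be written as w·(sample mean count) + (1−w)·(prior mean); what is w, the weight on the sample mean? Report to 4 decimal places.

With a Gamma(shape α, rate β) prior, the Poisson likelihood is conjugate: the posterior is Gamma(α + ΣXᵢ, β + n).
Posterior mean = (α₀+S)/(β₀+n) = [n/(β₀+n)]·(S/n) + [β₀/(β₀+n)]·(α₀/β₀), so only n and β₀ enter the weight.
Weight on data w = n/(β₀+n) = 13/(5.9+13) = 13/18.9 = 0.6878.

0.6878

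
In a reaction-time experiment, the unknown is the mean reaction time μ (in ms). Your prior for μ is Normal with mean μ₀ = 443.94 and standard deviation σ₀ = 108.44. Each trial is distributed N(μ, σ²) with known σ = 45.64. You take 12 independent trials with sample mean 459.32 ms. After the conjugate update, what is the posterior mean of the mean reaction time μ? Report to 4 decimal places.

459.0963

For Normal data with known variance σ², a Normal(μ₀, σ₀²) prior on μ is conjugate. Posterior precision = 1/σ₀² + n/σ²; posterior mean is the precision-weighted average of μ₀ and x̄.
n·x̄ = 12·459.32 = 5511.84.
σ₀² = 108.44² = 11759.2336, σ² = 45.64² = 2083.0096; σ² + n·σ₀² = 2083.0096 + 12·11759.2336 = 143193.8128.
Posterior mean = (μ₀/σ₀² + n·x̄/σ²)/(1/σ₀² + n/σ²) = (σ²·μ₀ + σ₀²·n·x̄)/(σ² + n·σ₀²) = (2083.0096·443.94 + 11759.2336·5511.84)/143193.8128 = 65739745.407648/143193.8128 = 459.0963.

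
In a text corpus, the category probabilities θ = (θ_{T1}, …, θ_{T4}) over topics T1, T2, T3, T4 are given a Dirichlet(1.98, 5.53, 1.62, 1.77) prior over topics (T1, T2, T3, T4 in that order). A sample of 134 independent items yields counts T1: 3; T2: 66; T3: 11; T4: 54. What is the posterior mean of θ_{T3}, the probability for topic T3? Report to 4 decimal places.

The Dirichlet prior is conjugate to the Multinomial likelihood: each posterior αⱼ = prior αⱼ + observed count nⱼ.
Posterior concentration: (4.98, 71.53, 12.62, 55.77), total = 144.90.
E[θ_{T3}|data] = α_{T3}/Σα = 12.62/144.90 = 0.0871.

0.0871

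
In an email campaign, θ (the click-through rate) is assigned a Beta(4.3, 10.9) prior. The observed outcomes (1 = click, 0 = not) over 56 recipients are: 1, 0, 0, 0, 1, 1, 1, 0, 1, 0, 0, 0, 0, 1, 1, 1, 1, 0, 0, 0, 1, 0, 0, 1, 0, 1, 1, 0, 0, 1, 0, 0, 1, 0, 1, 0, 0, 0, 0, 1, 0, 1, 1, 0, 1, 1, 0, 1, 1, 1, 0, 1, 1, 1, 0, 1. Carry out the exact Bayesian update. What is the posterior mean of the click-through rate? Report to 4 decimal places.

0.4537

The Beta prior is conjugate to a Binomial/Bernoulli likelihood; the update adds successes to α and failures to β.
Posterior: Beta(α+k, β+n−k) = Beta(4.3+28, 10.9+28) = Beta(32.3, 38.9).
Posterior mean = α/(α+β) = 32.3/71.2 = 0.4537.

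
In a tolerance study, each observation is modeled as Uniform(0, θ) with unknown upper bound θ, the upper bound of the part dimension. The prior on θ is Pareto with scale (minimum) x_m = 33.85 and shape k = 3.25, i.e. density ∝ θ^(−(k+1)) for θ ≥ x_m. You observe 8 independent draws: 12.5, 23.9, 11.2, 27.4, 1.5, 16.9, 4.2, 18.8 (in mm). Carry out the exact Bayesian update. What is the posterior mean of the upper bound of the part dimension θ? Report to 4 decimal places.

37.1524

A Pareto(scale x_m, shape k) prior on the upper bound θ of Uniform(0, θ) is conjugate: posterior is Pareto(max(x_m, max xᵢ), k + n).
Sample maximum = 27.4; prior scale x_m = 33.85 → posterior scale = max = 33.85.
Posterior shape = 3.25 + 8 = 11.25.
E[θ|data] = k·x_m/(k−1) = 11.25·33.85/10.25 = 37.1524.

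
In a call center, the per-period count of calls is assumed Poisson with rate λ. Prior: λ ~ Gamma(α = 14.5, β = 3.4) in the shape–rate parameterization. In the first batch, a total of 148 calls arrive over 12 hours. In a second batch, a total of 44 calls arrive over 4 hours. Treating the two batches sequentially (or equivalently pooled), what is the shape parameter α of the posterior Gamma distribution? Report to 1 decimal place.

206.5

With a Gamma(shape α, rate β) prior, the Poisson likelihood is conjugate: the posterior is Gamma(α + ΣXᵢ, β + n).
After batch 1: Gamma(α+S, β+n) = Gamma(14.5+148, 3.4+12) = Gamma(162.5, 15.4).
After batch 2: Gamma(α+S, β+n) = Gamma(162.5+44, 15.4+4) = Gamma(206.5, 19.4).
Posterior α = 206.5.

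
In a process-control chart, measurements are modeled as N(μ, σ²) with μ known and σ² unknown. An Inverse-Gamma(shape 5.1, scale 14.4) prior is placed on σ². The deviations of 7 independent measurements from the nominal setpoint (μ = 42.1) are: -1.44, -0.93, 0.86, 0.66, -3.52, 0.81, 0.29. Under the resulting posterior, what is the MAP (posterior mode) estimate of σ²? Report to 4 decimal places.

2.3981

With known mean μ and an Inverse-Gamma(α, β) prior on σ², the Normal likelihood is conjugate: posterior is Inv-Gamma(α + n/2, β + Σ(xᵢ−μ)²/2).
Σ(xᵢ−μ)² = (-1.44)² + (-0.93)² + (0.86)² + (0.66)² + (-3.52)² + (0.81)² + (0.29)² = 17.2443.
Posterior: Inv-Gamma(5.1 + 7/2, 14.4 + 17.2443/2) = Inv-Gamma(8.60, 23.02215).
Mode = β/(α+1) = 23.02215/9.60 = 2.3981.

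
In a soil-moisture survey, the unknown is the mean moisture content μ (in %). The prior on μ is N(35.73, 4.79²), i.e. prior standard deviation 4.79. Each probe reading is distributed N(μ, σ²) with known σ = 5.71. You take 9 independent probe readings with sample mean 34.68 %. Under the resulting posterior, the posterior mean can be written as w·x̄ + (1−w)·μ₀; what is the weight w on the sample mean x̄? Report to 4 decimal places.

For Normal data with known variance σ², a Normal(μ₀, σ₀²) prior on μ is conjugate. Posterior precision = 1/σ₀² + n/σ²; posterior mean is the precision-weighted average of μ₀ and x̄.
σ₀² = 4.79² = 22.9441, σ² = 5.71² = 32.6041. Prior precision 1/σ₀² = 1/22.9441; data precision n/σ² = 9/32.6041.
w = (n/σ²)/(1/σ₀² + n/σ²) = n·σ₀²/(σ² + n·σ₀²) = 9·22.9441/(32.6041 + 9·22.9441) = 206.4969/239.101 = 0.8636.

0.8636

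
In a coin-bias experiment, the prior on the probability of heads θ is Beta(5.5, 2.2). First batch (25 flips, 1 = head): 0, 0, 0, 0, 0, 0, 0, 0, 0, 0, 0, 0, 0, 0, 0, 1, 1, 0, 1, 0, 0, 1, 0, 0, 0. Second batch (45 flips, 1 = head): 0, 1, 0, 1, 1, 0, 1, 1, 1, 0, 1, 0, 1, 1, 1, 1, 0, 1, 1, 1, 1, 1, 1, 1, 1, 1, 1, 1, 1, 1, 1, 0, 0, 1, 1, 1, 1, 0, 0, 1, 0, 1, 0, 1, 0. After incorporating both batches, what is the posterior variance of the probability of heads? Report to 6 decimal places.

0.003162

The Beta prior is conjugate to a Binomial/Bernoulli likelihood; the update adds successes to α and failures to β.
After batch 1: Beta(5.5+4, 2.2+21) = Beta(9.5, 23.2).
After batch 2: Beta(9.5+32, 23.2+13) = Beta(41.5, 36.2).
Var = αβ/((α+β)²(α+β+1)) = 41.5·36.2/(77.7²·78.7) = 0.003162.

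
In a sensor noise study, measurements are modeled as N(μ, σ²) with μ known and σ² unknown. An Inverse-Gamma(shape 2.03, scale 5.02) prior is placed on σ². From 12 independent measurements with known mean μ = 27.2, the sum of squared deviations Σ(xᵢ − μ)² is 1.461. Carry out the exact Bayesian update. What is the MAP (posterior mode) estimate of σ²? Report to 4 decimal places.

0.6368

With known mean μ and an Inverse-Gamma(α, β) prior on σ², the Normal likelihood is conjugate: posterior is Inv-Gamma(α + n/2, β + Σ(xᵢ−μ)²/2).
Posterior: Inv-Gamma(2.03 + 12/2, 5.02 + 1.461/2) = Inv-Gamma(8.03, 5.7505).
Mode = β/(α+1) = 5.7505/9.03 = 0.6368.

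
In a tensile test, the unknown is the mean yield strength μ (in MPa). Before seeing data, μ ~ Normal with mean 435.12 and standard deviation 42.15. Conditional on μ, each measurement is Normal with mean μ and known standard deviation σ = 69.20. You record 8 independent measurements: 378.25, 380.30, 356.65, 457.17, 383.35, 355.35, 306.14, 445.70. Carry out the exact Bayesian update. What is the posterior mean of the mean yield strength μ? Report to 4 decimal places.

For Normal data with known variance σ², a Normal(μ₀, σ₀²) prior on μ is conjugate. Posterior precision = 1/σ₀² + n/σ²; posterior mean is the precision-weighted average of μ₀ and x̄.
Σxᵢ = 378.25 + 380.30 + 356.65 + 457.17 + 383.35 + 355.35 + 306.14 + 445.70 = 3062.91, so n·x̄ = 3062.91.
σ₀² = 42.15² = 1776.6225, σ² = 69.20² = 4788.64; σ² + n·σ₀² = 4788.64 + 8·1776.6225 = 19001.62.
Posterior mean = (μ₀/σ₀² + n·x̄/σ²)/(1/σ₀² + n/σ²) = (σ²·μ₀ + σ₀²·n·x̄)/(σ² + n·σ₀²) = (4788.64·435.12 + 1776.6225·3062.91)/19001.62 = 7525267.858275/19001.62 = 396.0330.

396.0330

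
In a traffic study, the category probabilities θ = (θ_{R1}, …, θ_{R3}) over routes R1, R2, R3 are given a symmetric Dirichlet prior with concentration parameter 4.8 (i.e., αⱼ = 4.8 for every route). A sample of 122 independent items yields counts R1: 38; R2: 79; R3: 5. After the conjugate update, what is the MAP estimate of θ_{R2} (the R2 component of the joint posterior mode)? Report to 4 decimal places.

The Dirichlet prior is conjugate to the Multinomial likelihood: each posterior αⱼ = prior αⱼ + observed count nⱼ.
Posterior concentration: (42.8, 83.8, 9.8), total = 136.4.
Joint mode component: (α_{R2}−1)/(Σα−K) = 82.8/133.4 = 0.6207.

0.6207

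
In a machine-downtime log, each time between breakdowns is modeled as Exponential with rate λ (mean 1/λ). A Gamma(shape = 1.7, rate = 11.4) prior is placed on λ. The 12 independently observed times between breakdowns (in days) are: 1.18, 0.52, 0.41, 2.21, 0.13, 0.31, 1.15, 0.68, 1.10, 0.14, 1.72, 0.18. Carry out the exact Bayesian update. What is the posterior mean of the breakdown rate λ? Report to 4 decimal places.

With a Gamma(shape α, rate β) prior on the exponential rate λ, the posterior after n observations with total T = Σxᵢ is Gamma(α+n, β+T).
Sum of observations T = 9.73 days; n = 12.
Posterior: Gamma(1.7+12, 11.4+9.73) = Gamma(13.7, 21.13).
Posterior mean of λ = α/β = 13.7/21.13 = 0.6484.

0.6484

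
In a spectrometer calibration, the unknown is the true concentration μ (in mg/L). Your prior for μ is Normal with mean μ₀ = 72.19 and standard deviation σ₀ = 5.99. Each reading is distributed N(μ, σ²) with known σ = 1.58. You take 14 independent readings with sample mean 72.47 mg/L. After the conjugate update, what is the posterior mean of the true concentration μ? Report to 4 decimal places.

72.4686

For Normal data with known variance σ², a Normal(μ₀, σ₀²) prior on μ is conjugate. Posterior precision = 1/σ₀² + n/σ²; posterior mean is the precision-weighted average of μ₀ and x̄.
n·x̄ = 14·72.47 = 1014.58.
σ₀² = 5.99² = 35.8801, σ² = 1.58² = 2.4964; σ² + n·σ₀² = 2.4964 + 14·35.8801 = 504.8178.
Posterior mean = (μ₀/σ₀² + n·x̄/σ²)/(1/σ₀² + n/σ²) = (σ²·μ₀ + σ₀²·n·x̄)/(σ² + n·σ₀²) = (2.4964·72.19 + 35.8801·1014.58)/504.8178 = 36583.446974/504.8178 = 72.4686.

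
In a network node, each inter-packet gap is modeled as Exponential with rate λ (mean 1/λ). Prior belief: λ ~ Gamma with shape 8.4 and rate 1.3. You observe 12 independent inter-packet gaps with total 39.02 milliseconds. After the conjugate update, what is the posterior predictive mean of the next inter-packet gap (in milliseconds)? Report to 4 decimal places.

2.0784

With a Gamma(shape α, rate β) prior on the exponential rate λ, the posterior after n observations with total T = Σxᵢ is Gamma(α+n, β+T).
Posterior: Gamma(8.4+12, 1.3+39.02) = Gamma(20.4, 40.32).
The predictive distribution for the next observation is Lomax; its mean is β/(α−1) = 40.32/19.4 = 2.0784.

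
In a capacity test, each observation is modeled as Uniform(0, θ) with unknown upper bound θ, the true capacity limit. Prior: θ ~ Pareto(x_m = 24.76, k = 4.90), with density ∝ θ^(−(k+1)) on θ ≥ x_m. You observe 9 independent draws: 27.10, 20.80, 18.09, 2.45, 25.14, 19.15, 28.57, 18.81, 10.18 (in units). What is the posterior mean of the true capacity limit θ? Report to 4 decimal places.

A Pareto(scale x_m, shape k) prior on the upper bound θ of Uniform(0, θ) is conjugate: posterior is Pareto(max(x_m, max xᵢ), k + n).
Sample maximum = 28.57; prior scale x_m = 24.76 → posterior scale = max = 28.57.
Posterior shape = 4.90 + 9 = 13.90.
E[θ|data] = k·x_m/(k−1) = 13.90·28.57/12.90 = 30.7847.

30.7847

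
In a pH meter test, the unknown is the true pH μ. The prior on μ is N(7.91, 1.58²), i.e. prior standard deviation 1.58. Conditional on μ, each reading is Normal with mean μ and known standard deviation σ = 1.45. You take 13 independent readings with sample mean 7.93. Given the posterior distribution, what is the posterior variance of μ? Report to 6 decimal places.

For Normal data with known variance σ², a Normal(μ₀, σ₀²) prior on μ is conjugate. Posterior precision = 1/σ₀² + n/σ²; posterior mean is the precision-weighted average of μ₀ and x̄.
σ₀² = 1.58² = 2.4964, σ² = 1.45² = 2.1025; σ² + n·σ₀² = 2.1025 + 13·2.4964 = 34.5557.
Posterior precision = 1/σ₀² + n/σ² = 1/2.4964 + 13/2.1025 = (σ² + n·σ₀²)/(σ₀²σ²) = 34.5557/(2.4964·2.1025); posterior variance σₙ² = σ₀²σ²/(σ² + n·σ₀²) = 2.4964·2.1025/34.5557 = 0.151890.

0.151890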